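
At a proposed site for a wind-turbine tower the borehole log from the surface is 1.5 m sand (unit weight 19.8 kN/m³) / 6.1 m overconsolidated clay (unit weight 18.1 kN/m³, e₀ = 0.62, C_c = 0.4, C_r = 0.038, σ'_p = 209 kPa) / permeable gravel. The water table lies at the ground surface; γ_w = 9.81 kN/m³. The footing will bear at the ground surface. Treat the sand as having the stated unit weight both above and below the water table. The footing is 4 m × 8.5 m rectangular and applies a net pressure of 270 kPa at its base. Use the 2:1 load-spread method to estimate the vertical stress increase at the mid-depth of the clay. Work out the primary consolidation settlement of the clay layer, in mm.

Mid-depth of clay below the ground surface: z = 1.5 + 6.1/2 = 4.55 m.
Total vertical stress at mid-clay: σ_v = 19.8×1.5 + 18.1×3.05 = 84.905 kPa.
Pore pressure: u = 9.81×(4.55 − 0) = 44.636 kPa.
Initial effective stress: σ'_0 = σ_v − u = 84.905 − 44.636 = 40.269 kPa.
Stress increase at mid-clay by the 2:1 spreading method:
Δσ = qBL/((B+z)(L+z)) = 270×4×8.5/((4+4.55)(8.5+4.55)) = 82.275 kPa
Final effective stress: σ'_f = 40.269 + 82.275 = 122.54 kPa.
σ'_f = 122.54 ≤ σ'_p = 209 kPa, so the clay remains overconsolidated and only the recompression index applies:
S_c = C_r·H/(1+e₀)·log₁₀(σ'_f/σ'_0) = 0.038×6.1/1.62×log₁₀(122.54/40.269)
    = 0.14309 × 0.48331 = 0.06915 m

S_c ≈ 69.2 mm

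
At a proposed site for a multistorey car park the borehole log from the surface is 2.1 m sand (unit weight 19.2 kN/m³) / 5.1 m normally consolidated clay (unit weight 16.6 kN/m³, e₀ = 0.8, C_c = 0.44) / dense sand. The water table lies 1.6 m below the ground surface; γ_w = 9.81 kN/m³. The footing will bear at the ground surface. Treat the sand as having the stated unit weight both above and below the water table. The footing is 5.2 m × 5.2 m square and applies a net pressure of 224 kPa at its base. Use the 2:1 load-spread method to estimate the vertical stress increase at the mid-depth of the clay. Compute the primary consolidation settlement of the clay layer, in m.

Mid-depth of clay below the ground surface: z = 2.1 + 5.1/2 = 4.65 m.
Total vertical stress at mid-clay: σ_v = 19.2×2.1 + 16.6×2.55 = 82.65 kPa.
Pore pressure: u = 9.81×(4.65 − 1.6) = 29.921 kPa.
Initial effective stress: σ'_0 = σ_v − u = 82.65 − 29.921 = 52.729 kPa.
Stress increase at mid-clay by the 2:1 spreading method:
Δσ = qBL/((B+z)(L+z)) = 224×5.2×5.2/((5.2+4.65)(5.2+4.65)) = 62.428 kPa
Final effective stress: σ'_f = σ'_0 + Δσ = 52.729 + 62.428 = 115.16 kPa.
Normally consolidated clay, so the full stress increment lies on the virgin compression line:
S_c = C_c·H/(1+e₀)·log₁₀(σ'_f/σ'_0) = 0.44×5.1/(1+0.8)×log₁₀(115.16/52.729)
    = 1.2467 × 0.33925 = 0.4229 m

S_c ≈ 0.423 m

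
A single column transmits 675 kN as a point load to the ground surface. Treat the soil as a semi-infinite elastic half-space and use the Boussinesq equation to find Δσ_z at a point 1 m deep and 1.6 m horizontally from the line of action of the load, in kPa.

Boussinesq vertical stress below a point load on an elastic half-space:
Δσ_z = 3P/(2πz²) · [1 + (r/z)²]^(−5/2)
r/z = 1.6/1 = 1.6; [1+(r/z)²]^(−5/2) = 0.041819.
Δσ_z = 3×675/(2π×1²) × 0.041819 = 322.29 × 0.041819 = 13.48 kPa

Δσ_z ≈ 13.5 kPa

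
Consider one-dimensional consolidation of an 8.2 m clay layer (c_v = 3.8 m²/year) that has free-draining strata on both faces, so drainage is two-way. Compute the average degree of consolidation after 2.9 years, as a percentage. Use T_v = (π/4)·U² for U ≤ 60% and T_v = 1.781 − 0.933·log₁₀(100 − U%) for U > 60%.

U ≈ 83.9 %

Drainage path length: H_d = H/2 = 4.1 m (double drainage).
T_v = c_v·t/H_d² = 3.8×2.9/4.1² = 0.65556.
T_v = 0.65556 corresponds to the U > 60% branch:
U = 1 − 10^((1.781 − T_v)/0.933)/100 = 0.8392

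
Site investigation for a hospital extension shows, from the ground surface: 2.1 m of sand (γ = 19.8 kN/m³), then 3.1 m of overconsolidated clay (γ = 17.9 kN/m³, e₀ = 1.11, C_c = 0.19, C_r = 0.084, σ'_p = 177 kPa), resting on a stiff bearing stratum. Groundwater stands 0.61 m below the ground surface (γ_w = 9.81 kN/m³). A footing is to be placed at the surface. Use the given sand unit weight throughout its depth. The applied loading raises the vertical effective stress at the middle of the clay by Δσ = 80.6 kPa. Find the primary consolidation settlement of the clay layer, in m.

Mid-depth of clay below the ground surface: z = 2.1 + 3.1/2 = 3.65 m.
Total vertical stress at mid-clay: σ_v = 19.8×2.1 + 17.9×1.55 = 69.325 kPa.
Pore pressure: u = 9.81×(3.65 − 0.61) = 29.822 kPa.
Initial effective stress: σ'_0 = σ_v − u = 69.325 − 29.822 = 39.503 kPa.
Final effective stress: σ'_f = 39.503 + 80.6 = 120.1 kPa.
σ'_f = 120.1 ≤ σ'_p = 177 kPa, so the clay remains overconsolidated and only the recompression index applies:
S_c = C_r·H/(1+e₀)·log₁₀(σ'_f/σ'_0) = 0.084×3.1/2.11×log₁₀(120.1/39.503)
    = 0.12341 × 0.48291 = 0.0596 m

S_c ≈ 0.0596 m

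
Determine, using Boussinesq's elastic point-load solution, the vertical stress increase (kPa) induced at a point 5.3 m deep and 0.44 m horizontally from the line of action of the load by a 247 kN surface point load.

Boussinesq vertical stress below a point load on an elastic half-space:
Δσ_z = 3P/(2πz²) · [1 + (r/z)²]^(−5/2)
r/z = 0.44/5.3 = 0.083019; [1+(r/z)²]^(−5/2) = 0.98298.
Δσ_z = 3×247/(2π×5.3²) × 0.98298 = 4.1984 × 0.98298 = 4.127 kPa

Δσ_z ≈ 4.13 kPa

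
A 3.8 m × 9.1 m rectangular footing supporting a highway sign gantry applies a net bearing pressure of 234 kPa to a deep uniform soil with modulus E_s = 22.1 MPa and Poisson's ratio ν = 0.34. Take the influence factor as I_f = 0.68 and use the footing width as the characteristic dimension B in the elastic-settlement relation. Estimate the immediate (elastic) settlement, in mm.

Immediate (elastic) settlement: S_e = q·B·(1−ν²)/E_s · I_f.
E_s = 22.1 MPa = 22100 kPa.
S_e = 234 × 3.8 × (1 − 0.34²) / 22100 × 0.68
    = 234 × 3.8 × 0.8844 / 22100 × 0.68
    = 0.0242 m = 24.2 mm

S_e ≈ 24.2 mm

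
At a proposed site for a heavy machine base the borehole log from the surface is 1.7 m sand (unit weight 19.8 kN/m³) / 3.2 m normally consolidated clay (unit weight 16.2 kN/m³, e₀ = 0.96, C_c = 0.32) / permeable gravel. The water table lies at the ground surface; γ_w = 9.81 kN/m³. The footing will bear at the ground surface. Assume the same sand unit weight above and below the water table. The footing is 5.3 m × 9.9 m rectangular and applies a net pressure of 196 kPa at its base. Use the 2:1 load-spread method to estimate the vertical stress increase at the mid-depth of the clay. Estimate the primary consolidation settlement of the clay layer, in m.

S_c ≈ 0.333 m

Mid-depth of clay below the ground surface: z = 1.7 + 3.2/2 = 3.3 m.
Total vertical stress at mid-clay: σ_v = 19.8×1.7 + 16.2×1.6 = 59.58 kPa.
Pore pressure: u = 9.81×(3.3 − 0) = 32.373 kPa.
Initial effective stress: σ'_0 = σ_v − u = 59.58 − 32.373 = 27.207 kPa.
Stress increase at mid-clay by the 2:1 spreading method:
Δσ = qBL/((B+z)(L+z)) = 196×5.3×9.9/((5.3+3.3)(9.9+3.3)) = 90.593 kPa
Final effective stress: σ'_f = σ'_0 + Δσ = 27.207 + 90.593 = 117.8 kPa.
Normally consolidated clay, so the full stress increment lies on the virgin compression line:
S_c = C_c·H/(1+e₀)·log₁₀(σ'_f/σ'_0) = 0.32×3.2/(1+0.96)×log₁₀(117.8/27.207)
    = 0.52245 × 0.63646 = 0.3325 m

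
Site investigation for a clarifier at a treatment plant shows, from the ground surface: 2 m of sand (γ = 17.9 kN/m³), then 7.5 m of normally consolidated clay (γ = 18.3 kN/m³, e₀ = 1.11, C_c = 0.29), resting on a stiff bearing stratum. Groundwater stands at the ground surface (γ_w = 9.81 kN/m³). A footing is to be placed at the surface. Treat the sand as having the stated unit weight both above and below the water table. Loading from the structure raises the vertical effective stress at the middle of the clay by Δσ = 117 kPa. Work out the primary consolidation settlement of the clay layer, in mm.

Mid-depth of clay below the ground surface: z = 2 + 7.5/2 = 5.75 m.
Total vertical stress at mid-clay: σ_v = 17.9×2 + 18.3×3.75 = 104.42 kPa.
Pore pressure: u = 9.81×(5.75 − 0) = 56.408 kPa.
Initial effective stress: σ'_0 = σ_v − u = 104.42 − 56.408 = 48.012 kPa.
Final effective stress: σ'_f = σ'_0 + Δσ = 48.012 + 117 = 165.01 kPa.
Normally consolidated clay, so the full stress increment lies on the virgin compression line:
S_c = C_c·H/(1+e₀)·log₁₀(σ'_f/σ'_0) = 0.29×7.5/(1+1.11)×log₁₀(165.01/48.012)
    = 1.0308 × 0.53616 = 0.5527 m

S_c ≈ 553 mm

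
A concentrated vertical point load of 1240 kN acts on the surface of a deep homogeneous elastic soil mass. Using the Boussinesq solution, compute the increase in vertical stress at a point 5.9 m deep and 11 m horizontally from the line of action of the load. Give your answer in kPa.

Δσ_z ≈ 0.401 kPa

Boussinesq vertical stress below a point load on an elastic half-space:
Δσ_z = 3P/(2πz²) · [1 + (r/z)²]^(−5/2)
r/z = 11/5.9 = 1.8644; [1+(r/z)²]^(−5/2) = 0.023592.
Δσ_z = 3×1240/(2π×5.9²) × 0.023592 = 17.008 × 0.023592 = 0.4013 kPa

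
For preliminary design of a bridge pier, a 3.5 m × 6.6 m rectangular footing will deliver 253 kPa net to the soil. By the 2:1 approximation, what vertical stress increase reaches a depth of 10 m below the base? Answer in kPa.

Δσ_z ≈ 26.1 kPa

By the 2:1 method the load spreads at 1 horizontal : 2 vertical, so at depth z the loaded area has grown by z in each plan dimension:
Δσ = qBL/((B+z)(L+z)) = 253×3.5×6.6/((3.5+10)(6.6+10)) = 26.079 kPa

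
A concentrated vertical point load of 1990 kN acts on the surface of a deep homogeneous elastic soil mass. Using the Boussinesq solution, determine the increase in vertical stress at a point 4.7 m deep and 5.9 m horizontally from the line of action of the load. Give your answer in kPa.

Δσ_z ≈ 4.04 kPa

Boussinesq vertical stress below a point load on an elastic half-space:
Δσ_z = 3P/(2πz²) · [1 + (r/z)²]^(−5/2)
r/z = 5.9/4.7 = 1.2553; [1+(r/z)²]^(−5/2) = 0.093909.
Δσ_z = 3×1990/(2π×4.7²) × 0.093909 = 43.013 × 0.093909 = 4.039 kPa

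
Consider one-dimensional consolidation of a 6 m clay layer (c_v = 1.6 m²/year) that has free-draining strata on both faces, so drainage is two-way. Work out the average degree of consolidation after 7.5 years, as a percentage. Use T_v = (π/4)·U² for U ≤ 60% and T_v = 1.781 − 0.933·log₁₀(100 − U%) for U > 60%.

Drainage path length: H_d = H/2 = 3 m (double drainage).
T_v = c_v·t/H_d² = 1.6×7.5/3² = 1.3333.
T_v = 1.3333 corresponds to the U > 60% branch:
U = 1 − 10^((1.781 − T_v)/0.933)/100 = 0.9698

U ≈ 97 %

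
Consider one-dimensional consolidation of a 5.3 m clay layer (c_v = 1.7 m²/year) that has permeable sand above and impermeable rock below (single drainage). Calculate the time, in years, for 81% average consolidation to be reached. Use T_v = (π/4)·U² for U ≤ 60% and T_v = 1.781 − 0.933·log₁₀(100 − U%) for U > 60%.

t ≈ 9.71 years

Drainage path length: H_d = H = 5.3 m (single drainage).
U > 60%: T_v = 1.781 − 0.933·log₁₀(100 − 81) = 0.58792.
t = T_v·H_d²/c_v = 0.58792×5.3²/1.7 = 9.715 years.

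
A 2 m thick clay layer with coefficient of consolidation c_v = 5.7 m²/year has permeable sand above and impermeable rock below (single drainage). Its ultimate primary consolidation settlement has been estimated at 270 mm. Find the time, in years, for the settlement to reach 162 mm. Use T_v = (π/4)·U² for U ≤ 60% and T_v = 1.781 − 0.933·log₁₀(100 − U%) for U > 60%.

Drainage path length: H_d = H = 2 m (single drainage).
U = S(t)/S_ult = 162/270 = 0.6.
U ≤ 60%: T_v = (π/4)·U² = (π/4)×0.6² = 0.28274.
t = T_v·H_d²/c_v = 0.28274×2²/5.7 = 0.1984 years.

t ≈ 0.198 years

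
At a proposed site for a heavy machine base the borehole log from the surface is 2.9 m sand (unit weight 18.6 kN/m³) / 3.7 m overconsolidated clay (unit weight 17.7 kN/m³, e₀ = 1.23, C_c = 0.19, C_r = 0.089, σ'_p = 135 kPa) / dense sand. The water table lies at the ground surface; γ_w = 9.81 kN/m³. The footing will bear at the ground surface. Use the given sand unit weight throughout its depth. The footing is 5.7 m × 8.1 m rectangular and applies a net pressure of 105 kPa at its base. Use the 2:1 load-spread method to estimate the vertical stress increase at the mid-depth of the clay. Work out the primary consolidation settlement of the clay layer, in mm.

Mid-depth of clay below the ground surface: z = 2.9 + 3.7/2 = 4.75 m.
Total vertical stress at mid-clay: σ_v = 18.6×2.9 + 17.7×1.85 = 86.685 kPa.
Pore pressure: u = 9.81×(4.75 − 0) = 46.598 kPa.
Initial effective stress: σ'_0 = σ_v − u = 86.685 − 46.598 = 40.087 kPa.
Stress increase at mid-clay by the 2:1 spreading method:
Δσ = qBL/((B+z)(L+z)) = 105×5.7×8.1/((5.7+4.75)(8.1+4.75)) = 36.102 kPa
Final effective stress: σ'_f = 40.087 + 36.102 = 76.189 kPa.
σ'_f = 76.189 ≤ σ'_p = 135 kPa, so the clay remains overconsolidated and only the recompression index applies:
S_c = C_r·H/(1+e₀)·log₁₀(σ'_f/σ'_0) = 0.089×3.7/2.23×log₁₀(76.189/40.087)
    = 0.14767 × 0.27889 = 0.04118 m

S_c ≈ 41.2 mm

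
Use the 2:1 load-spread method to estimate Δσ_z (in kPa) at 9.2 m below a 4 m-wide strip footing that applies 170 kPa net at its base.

By the 2:1 method the load spreads at 1 horizontal : 2 vertical, so at depth z the loaded area has grown by z in each plan dimension:
Δσ = qB/(B+z) = 170×4/(4+9.2) = 51.515 kPa

Δσ_z ≈ 51.5 kPa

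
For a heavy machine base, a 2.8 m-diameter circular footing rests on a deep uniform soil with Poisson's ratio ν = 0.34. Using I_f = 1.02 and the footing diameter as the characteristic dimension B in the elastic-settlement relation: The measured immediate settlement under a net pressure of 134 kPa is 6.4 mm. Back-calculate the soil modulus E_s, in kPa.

S_e = q·B·(1−ν²)/E_s · I_f  ⇒  E_s = q·B·(1−ν²)·I_f / S_e.
E_s = 134 × 2.8 × 0.8844 × 1.02 / 0.0064 = 52880 kPa

E_s ≈ 52900 kPa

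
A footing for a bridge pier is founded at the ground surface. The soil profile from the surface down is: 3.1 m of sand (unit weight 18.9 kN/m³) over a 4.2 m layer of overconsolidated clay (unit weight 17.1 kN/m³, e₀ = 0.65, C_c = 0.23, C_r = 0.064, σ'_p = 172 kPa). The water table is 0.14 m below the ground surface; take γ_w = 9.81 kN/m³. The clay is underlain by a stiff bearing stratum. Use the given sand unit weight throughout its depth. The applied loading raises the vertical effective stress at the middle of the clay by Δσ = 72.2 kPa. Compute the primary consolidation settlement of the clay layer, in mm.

Mid-depth of clay below the ground surface: z = 3.1 + 4.2/2 = 5.2 m.
Total vertical stress at mid-clay: σ_v = 18.9×3.1 + 17.1×2.1 = 94.5 kPa.
Pore pressure: u = 9.81×(5.2 − 0.14) = 49.639 kPa.
Initial effective stress: σ'_0 = σ_v − u = 94.5 − 49.639 = 44.861 kPa.
Final effective stress: σ'_f = 44.861 + 72.2 = 117.06 kPa.
σ'_f = 117.06 ≤ σ'_p = 172 kPa, so the clay remains overconsolidated and only the recompression index applies:
S_c = C_r·H/(1+e₀)·log₁₀(σ'_f/σ'_0) = 0.064×4.2/1.65×log₁₀(117.06/44.861)
    = 0.16291 × 0.41654 = 0.06786 m

S_c ≈ 67.9 mm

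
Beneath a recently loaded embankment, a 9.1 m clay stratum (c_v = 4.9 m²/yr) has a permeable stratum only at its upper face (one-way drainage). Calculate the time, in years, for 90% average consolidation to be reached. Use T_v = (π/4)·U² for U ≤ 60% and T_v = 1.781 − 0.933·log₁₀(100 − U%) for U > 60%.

Drainage path length: H_d = H = 9.1 m (single drainage).
U > 60%: T_v = 1.781 − 0.933·log₁₀(100 − 90) = 0.848.
t = T_v·H_d²/c_v = 0.848×9.1²/4.9 = 14.33 years.

t ≈ 14.3 years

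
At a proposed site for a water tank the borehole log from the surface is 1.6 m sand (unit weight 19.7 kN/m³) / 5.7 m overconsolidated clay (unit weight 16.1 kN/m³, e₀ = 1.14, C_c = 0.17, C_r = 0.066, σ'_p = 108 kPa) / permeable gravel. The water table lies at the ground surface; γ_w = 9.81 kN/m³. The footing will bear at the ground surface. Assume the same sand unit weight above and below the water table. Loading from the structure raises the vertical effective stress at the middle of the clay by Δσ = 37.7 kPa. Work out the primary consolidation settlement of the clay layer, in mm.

S_c ≈ 57.3 mm

Mid-depth of clay below the ground surface: z = 1.6 + 5.7/2 = 4.45 m.
Total vertical stress at mid-clay: σ_v = 19.7×1.6 + 16.1×2.85 = 77.405 kPa.
Pore pressure: u = 9.81×(4.45 − 0) = 43.655 kPa.
Initial effective stress: σ'_0 = σ_v − u = 77.405 − 43.655 = 33.75 kPa.
Final effective stress: σ'_f = 33.75 + 37.7 = 71.45 kPa.
σ'_f = 71.45 ≤ σ'_p = 108 kPa, so the clay remains overconsolidated and only the recompression index applies:
S_c = C_r·H/(1+e₀)·log₁₀(σ'_f/σ'_0) = 0.066×5.7/2.14×log₁₀(71.45/33.75)
    = 0.1758 × 0.32573 = 0.05726 m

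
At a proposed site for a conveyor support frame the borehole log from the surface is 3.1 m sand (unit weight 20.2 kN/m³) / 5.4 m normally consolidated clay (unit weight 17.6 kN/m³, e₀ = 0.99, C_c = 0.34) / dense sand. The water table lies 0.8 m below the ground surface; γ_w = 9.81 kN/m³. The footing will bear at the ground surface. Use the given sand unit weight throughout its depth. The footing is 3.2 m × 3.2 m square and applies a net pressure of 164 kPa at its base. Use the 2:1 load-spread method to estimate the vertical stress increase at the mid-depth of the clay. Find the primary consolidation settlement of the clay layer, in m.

S_c ≈ 0.117 m

Mid-depth of clay below the ground surface: z = 3.1 + 5.4/2 = 5.8 m.
Total vertical stress at mid-clay: σ_v = 20.2×3.1 + 17.6×2.7 = 110.14 kPa.
Pore pressure: u = 9.81×(5.8 − 0.8) = 49.05 kPa.
Initial effective stress: σ'_0 = σ_v − u = 110.14 − 49.05 = 61.09 kPa.
Stress increase at mid-clay by the 2:1 spreading method:
Δσ = qBL/((B+z)(L+z)) = 164×3.2×3.2/((3.2+5.8)(3.2+5.8)) = 20.733 kPa
Final effective stress: σ'_f = σ'_0 + Δσ = 61.09 + 20.733 = 81.823 kPa.
Normally consolidated clay, so the full stress increment lies on the virgin compression line:
S_c = C_c·H/(1+e₀)·log₁₀(σ'_f/σ'_0) = 0.34×5.4/(1+0.99)×log₁₀(81.823/61.09)
    = 0.92261 × 0.12691 = 0.1171 m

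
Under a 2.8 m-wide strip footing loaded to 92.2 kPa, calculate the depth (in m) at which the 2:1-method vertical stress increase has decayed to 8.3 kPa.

z ≈ 28.3 m

2:1 spreading — at depth z the loaded area has grown by z in each plan dimension:
qB/(B+z) = Δσ_z ⇒ z = qB/Δσ_z − B = 92.2×2.8/8.3 − 2.8 = 28.3 m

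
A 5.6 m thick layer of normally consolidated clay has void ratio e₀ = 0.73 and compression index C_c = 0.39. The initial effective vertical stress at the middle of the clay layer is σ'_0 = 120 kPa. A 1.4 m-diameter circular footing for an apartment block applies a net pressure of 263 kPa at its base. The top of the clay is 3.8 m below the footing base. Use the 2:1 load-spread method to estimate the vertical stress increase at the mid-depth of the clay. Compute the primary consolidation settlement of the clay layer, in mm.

S_c ≈ 35.6 mm

Mid-depth of clay below the footing base: z = 3.8 + 5.6/2 = 6.6 m.
Stress increase at mid-clay by the 2:1 spreading method:
Δσ ≈ qD²/(D+z)² = 263×1.4²/(1.4+6.6)² = 8.0544 kPa
Final effective stress: σ'_f = σ'_0 + Δσ = 120 + 8.0544 = 128.05 kPa.
Normally consolidated clay, so the full stress increment lies on the virgin compression line:
S_c = C_c·H/(1+e₀)·log₁₀(σ'_f/σ'_0) = 0.39×5.6/(1+0.73)×log₁₀(128.05/120)
    = 1.2624 × 0.028198 = 0.0356 m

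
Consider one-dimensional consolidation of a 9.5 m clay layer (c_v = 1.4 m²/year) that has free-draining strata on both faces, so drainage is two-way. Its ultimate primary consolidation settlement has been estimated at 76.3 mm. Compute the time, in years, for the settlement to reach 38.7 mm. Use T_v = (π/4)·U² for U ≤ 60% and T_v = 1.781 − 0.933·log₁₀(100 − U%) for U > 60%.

t ≈ 3.26 years

Drainage path length: H_d = H/2 = 4.75 m (double drainage).
U = S(t)/S_ult = 38.7/76.3 = 0.5072.
U ≤ 60%: T_v = (π/4)·U² = (π/4)×0.50721² = 0.20205.
t = T_v·H_d²/c_v = 0.20205×4.75²/1.4 = 3.256 years.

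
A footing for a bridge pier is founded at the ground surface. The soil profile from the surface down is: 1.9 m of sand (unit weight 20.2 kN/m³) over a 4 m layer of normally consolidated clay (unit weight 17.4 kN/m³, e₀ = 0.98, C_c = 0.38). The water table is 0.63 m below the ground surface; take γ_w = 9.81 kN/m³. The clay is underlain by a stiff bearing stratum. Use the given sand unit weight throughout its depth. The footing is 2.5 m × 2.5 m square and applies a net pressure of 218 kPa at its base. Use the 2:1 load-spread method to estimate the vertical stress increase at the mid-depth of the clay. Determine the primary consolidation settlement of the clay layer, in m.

Mid-depth of clay below the ground surface: z = 1.9 + 4/2 = 3.9 m.
Total vertical stress at mid-clay: σ_v = 20.2×1.9 + 17.4×2 = 73.18 kPa.
Pore pressure: u = 9.81×(3.9 − 0.63) = 32.079 kPa.
Initial effective stress: σ'_0 = σ_v − u = 73.18 − 32.079 = 41.101 kPa.
Stress increase at mid-clay by the 2:1 spreading method:
Δσ = qBL/((B+z)(L+z)) = 218×2.5×2.5/((2.5+3.9)(2.5+3.9)) = 33.264 kPa
Final effective stress: σ'_f = σ'_0 + Δσ = 41.101 + 33.264 = 74.365 kPa.
Normally consolidated clay, so the full stress increment lies on the virgin compression line:
S_c = C_c·H/(1+e₀)·log₁₀(σ'_f/σ'_0) = 0.38×4/(1+0.98)×log₁₀(74.365/41.101)
    = 0.76768 × 0.25752 = 0.1977 m

S_c ≈ 0.198 m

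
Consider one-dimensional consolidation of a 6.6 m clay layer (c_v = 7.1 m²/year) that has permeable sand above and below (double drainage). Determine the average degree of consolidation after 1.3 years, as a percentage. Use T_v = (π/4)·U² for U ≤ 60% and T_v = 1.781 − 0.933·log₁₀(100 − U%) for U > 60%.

Drainage path length: H_d = H/2 = 3.3 m (double drainage).
T_v = c_v·t/H_d² = 7.1×1.3/3.3² = 0.84757.
T_v = 0.84757 corresponds to the U > 60% branch:
U = 1 − 10^((1.781 − T_v)/0.933)/100 = 0.8999

U ≈ 90 %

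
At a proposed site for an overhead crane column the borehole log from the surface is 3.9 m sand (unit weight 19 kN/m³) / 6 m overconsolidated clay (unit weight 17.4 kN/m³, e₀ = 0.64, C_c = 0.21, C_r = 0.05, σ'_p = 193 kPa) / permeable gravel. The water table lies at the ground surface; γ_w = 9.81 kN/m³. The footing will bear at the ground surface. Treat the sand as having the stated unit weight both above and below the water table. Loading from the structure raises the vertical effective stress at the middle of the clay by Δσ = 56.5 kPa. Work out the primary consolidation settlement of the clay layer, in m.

S_c ≈ 0.0536 m

Mid-depth of clay below the ground surface: z = 3.9 + 6/2 = 6.9 m.
Total vertical stress at mid-clay: σ_v = 19×3.9 + 17.4×3 = 126.3 kPa.
Pore pressure: u = 9.81×(6.9 − 0) = 67.689 kPa.
Initial effective stress: σ'_0 = σ_v − u = 126.3 − 67.689 = 58.611 kPa.
Final effective stress: σ'_f = 58.611 + 56.5 = 115.11 kPa.
σ'_f = 115.11 ≤ σ'_p = 193 kPa, so the clay remains overconsolidated and only the recompression index applies:
S_c = C_r·H/(1+e₀)·log₁₀(σ'_f/σ'_0) = 0.05×6/1.64×log₁₀(115.11/58.611)
    = 0.18293 × 0.29313 = 0.05362 m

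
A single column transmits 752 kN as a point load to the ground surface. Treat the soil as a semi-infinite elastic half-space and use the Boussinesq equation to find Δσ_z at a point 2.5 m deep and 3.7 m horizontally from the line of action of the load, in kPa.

Boussinesq vertical stress below a point load on an elastic half-space:
Δσ_z = 3P/(2πz²) · [1 + (r/z)²]^(−5/2)
r/z = 3.7/2.5 = 1.48; [1+(r/z)²]^(−5/2) = 0.055003.
Δσ_z = 3×752/(2π×2.5²) × 0.055003 = 57.449 × 0.055003 = 3.16 kPa

Δσ_z ≈ 3.16 kPa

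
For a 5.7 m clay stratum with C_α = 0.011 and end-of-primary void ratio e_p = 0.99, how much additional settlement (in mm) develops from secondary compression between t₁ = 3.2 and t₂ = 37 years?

Secondary compression: S_s = C_α·H/(1+e_p)·log₁₀(t₂/t₁)
S_s = 0.011×5.7/(1+0.99)×log₁₀(37/3.2)
    = 0.03151 × 1.063 = 0.03349 m

S_s ≈ 33.5 mm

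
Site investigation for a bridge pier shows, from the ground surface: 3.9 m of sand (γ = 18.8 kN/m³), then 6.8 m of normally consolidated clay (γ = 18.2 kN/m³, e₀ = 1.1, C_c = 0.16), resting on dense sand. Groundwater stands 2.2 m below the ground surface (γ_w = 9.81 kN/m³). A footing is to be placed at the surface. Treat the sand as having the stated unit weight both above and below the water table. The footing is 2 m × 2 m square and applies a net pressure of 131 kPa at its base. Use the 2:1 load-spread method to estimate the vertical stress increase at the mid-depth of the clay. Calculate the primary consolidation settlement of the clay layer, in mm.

Mid-depth of clay below the ground surface: z = 3.9 + 6.8/2 = 7.3 m.
Total vertical stress at mid-clay: σ_v = 18.8×3.9 + 18.2×3.4 = 135.2 kPa.
Pore pressure: u = 9.81×(7.3 − 2.2) = 50.031 kPa.
Initial effective stress: σ'_0 = σ_v − u = 135.2 − 50.031 = 85.169 kPa.
Stress increase at mid-clay by the 2:1 spreading method:
Δσ = qBL/((B+z)(L+z)) = 131×2×2/((2+7.3)(2+7.3)) = 6.0585 kPa
Final effective stress: σ'_f = σ'_0 + Δσ = 85.169 + 6.0585 = 91.227 kPa.
Normally consolidated clay, so the full stress increment lies on the virgin compression line:
S_c = C_c·H/(1+e₀)·log₁₀(σ'_f/σ'_0) = 0.16×6.8/(1+1.1)×log₁₀(91.227/85.169)
    = 0.5181 × 0.029842 = 0.01546 m

S_c ≈ 15.5 mm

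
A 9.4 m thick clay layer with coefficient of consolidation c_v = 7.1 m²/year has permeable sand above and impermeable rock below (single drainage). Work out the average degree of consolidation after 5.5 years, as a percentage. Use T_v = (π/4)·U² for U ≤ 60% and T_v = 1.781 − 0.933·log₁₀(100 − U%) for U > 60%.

Drainage path length: H_d = H = 9.4 m (single drainage).
T_v = c_v·t/H_d² = 7.1×5.5/9.4² = 0.44194.
T_v = 0.44194 corresponds to the U > 60% branch:
U = 1 − 10^((1.781 − T_v)/0.933)/100 = 0.7276

U ≈ 72.8 %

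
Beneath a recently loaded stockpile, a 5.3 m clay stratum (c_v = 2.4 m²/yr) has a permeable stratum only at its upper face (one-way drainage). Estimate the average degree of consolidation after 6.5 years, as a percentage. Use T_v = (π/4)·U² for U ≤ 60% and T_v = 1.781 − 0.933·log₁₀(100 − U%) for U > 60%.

U ≈ 79.4 %

Drainage path length: H_d = H = 5.3 m (single drainage).
T_v = c_v·t/H_d² = 2.4×6.5/5.3² = 0.55536.
T_v = 0.55536 corresponds to the U > 60% branch:
U = 1 − 10^((1.781 − T_v)/0.933)/100 = 0.7941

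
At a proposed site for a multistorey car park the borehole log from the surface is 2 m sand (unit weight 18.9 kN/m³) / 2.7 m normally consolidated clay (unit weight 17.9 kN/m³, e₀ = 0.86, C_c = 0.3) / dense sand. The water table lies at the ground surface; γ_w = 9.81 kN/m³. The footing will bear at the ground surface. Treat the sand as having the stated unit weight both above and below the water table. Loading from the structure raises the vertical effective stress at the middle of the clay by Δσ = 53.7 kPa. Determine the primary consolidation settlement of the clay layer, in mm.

S_c ≈ 198 mm

Mid-depth of clay below the ground surface: z = 2 + 2.7/2 = 3.35 m.
Total vertical stress at mid-clay: σ_v = 18.9×2 + 17.9×1.35 = 61.965 kPa.
Pore pressure: u = 9.81×(3.35 − 0) = 32.864 kPa.
Initial effective stress: σ'_0 = σ_v − u = 61.965 − 32.864 = 29.101 kPa.
Final effective stress: σ'_f = σ'_0 + Δσ = 29.101 + 53.7 = 82.801 kPa.
Normally consolidated clay, so the full stress increment lies on the virgin compression line:
S_c = C_c·H/(1+e₀)·log₁₀(σ'_f/σ'_0) = 0.3×2.7/(1+0.86)×log₁₀(82.801/29.101)
    = 0.43548 × 0.45413 = 0.1978 m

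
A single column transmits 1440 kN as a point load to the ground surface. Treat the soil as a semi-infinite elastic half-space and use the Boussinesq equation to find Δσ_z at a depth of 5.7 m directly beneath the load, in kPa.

Δσ_z ≈ 21.2 kPa

Boussinesq vertical stress below a point load on an elastic half-space:
Δσ_z = 3P/(2πz²) · [1 + (r/z)²]^(−5/2)
r/z = 0/5.7 = 0; [1+(r/z)²]^(−5/2) = 1.
Δσ_z = 3×1440/(2π×5.7²) × 1 = 21.162 × 1 = 21.16 kPa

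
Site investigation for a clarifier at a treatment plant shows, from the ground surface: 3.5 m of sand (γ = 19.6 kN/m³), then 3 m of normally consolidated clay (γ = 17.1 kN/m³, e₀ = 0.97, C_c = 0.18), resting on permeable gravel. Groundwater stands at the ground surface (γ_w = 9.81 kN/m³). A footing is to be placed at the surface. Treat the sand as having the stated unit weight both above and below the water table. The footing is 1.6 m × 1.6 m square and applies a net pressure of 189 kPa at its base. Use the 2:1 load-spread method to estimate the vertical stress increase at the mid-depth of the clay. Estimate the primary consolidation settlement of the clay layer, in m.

S_c ≈ 0.0262 m

Mid-depth of clay below the ground surface: z = 3.5 + 3/2 = 5 m.
Total vertical stress at mid-clay: σ_v = 19.6×3.5 + 17.1×1.5 = 94.25 kPa.
Pore pressure: u = 9.81×(5 − 0) = 49.05 kPa.
Initial effective stress: σ'_0 = σ_v − u = 94.25 − 49.05 = 45.2 kPa.
Stress increase at mid-clay by the 2:1 spreading method:
Δσ = qBL/((B+z)(L+z)) = 189×1.6×1.6/((1.6+5)(1.6+5)) = 11.107 kPa
Final effective stress: σ'_f = σ'_0 + Δσ = 45.2 + 11.107 = 56.307 kPa.
Normally consolidated clay, so the full stress increment lies on the virgin compression line:
S_c = C_c·H/(1+e₀)·log₁₀(σ'_f/σ'_0) = 0.18×3/(1+0.97)×log₁₀(56.307/45.2)
    = 0.27411 × 0.095424 = 0.02616 m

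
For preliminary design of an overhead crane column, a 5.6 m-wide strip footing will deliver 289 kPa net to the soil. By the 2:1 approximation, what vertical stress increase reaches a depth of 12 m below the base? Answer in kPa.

By the 2:1 method the load spreads at 1 horizontal : 2 vertical, so at depth z the loaded area has grown by z in each plan dimension:
Δσ = qB/(B+z) = 289×5.6/(5.6+12) = 91.955 kPa

Δσ_z ≈ 92 kPa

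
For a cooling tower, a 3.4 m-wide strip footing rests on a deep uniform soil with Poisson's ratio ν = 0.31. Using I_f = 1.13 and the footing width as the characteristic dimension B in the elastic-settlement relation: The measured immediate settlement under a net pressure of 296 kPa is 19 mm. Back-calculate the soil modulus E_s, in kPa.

S_e = q·B·(1−ν²)/E_s · I_f  ⇒  E_s = q·B·(1−ν²)·I_f / S_e.
E_s = 296 × 3.4 × 0.9039 × 1.13 / 0.019 = 54100 kPa

E_s ≈ 54100 kPa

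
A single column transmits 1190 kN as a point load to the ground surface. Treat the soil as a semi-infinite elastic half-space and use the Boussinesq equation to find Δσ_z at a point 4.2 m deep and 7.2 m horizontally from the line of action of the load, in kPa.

Boussinesq vertical stress below a point load on an elastic half-space:
Δσ_z = 3P/(2πz²) · [1 + (r/z)²]^(−5/2)
r/z = 7.2/4.2 = 1.7143; [1+(r/z)²]^(−5/2) = 0.032479.
Δσ_z = 3×1190/(2π×4.2²) × 0.032479 = 32.21 × 0.032479 = 1.046 kPa

Δσ_z ≈ 1.05 kPa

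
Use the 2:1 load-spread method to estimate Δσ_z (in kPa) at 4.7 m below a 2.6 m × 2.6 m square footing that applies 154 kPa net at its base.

Δσ_z ≈ 19.5 kPa

By the 2:1 method the load spreads at 1 horizontal : 2 vertical, so at depth z the loaded area has grown by z in each plan dimension:
Δσ = qBL/((B+z)(L+z)) = 154×2.6×2.6/((2.6+4.7)(2.6+4.7)) = 19.535 kPa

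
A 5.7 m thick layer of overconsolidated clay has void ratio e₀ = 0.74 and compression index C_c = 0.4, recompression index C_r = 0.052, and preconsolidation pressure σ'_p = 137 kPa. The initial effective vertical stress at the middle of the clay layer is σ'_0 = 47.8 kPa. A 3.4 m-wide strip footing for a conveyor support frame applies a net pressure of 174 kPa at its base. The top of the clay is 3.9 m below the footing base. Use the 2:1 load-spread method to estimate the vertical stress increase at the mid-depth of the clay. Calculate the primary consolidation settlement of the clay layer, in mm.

Mid-depth of clay below the footing base: z = 3.9 + 5.7/2 = 6.75 m.
Stress increase at mid-clay by the 2:1 spreading method:
Δσ = qB/(B+z) = 174×3.4/(3.4+6.75) = 58.286 kPa
Final effective stress: σ'_f = 47.8 + 58.286 = 106.09 kPa.
σ'_f = 106.09 ≤ σ'_p = 137 kPa, so the clay remains overconsolidated and only the recompression index applies:
S_c = C_r·H/(1+e₀)·log₁₀(σ'_f/σ'_0) = 0.052×5.7/1.74×log₁₀(106.09/47.8)
    = 0.17035 × 0.34625 = 0.05898 m

S_c ≈ 59 mm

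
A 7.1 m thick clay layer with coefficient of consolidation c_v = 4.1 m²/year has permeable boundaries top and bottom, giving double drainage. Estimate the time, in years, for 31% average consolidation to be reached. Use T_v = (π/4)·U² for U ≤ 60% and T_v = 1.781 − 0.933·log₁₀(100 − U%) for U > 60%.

t ≈ 0.232 years

Drainage path length: H_d = H/2 = 3.55 m (double drainage).
U ≤ 60%: T_v = (π/4)·U² = (π/4)×0.31² = 0.075477.
t = T_v·H_d²/c_v = 0.075477×3.55²/4.1 = 0.232 years.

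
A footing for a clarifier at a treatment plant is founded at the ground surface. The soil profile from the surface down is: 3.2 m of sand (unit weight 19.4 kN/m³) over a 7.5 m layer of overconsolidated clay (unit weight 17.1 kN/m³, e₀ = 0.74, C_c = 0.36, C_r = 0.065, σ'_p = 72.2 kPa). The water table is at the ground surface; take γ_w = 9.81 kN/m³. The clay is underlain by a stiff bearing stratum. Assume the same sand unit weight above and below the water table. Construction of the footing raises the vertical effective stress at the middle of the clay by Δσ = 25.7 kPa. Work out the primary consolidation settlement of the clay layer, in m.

S_c ≈ 0.126 m

Mid-depth of clay below the ground surface: z = 3.2 + 7.5/2 = 6.95 m.
Total vertical stress at mid-clay: σ_v = 19.4×3.2 + 17.1×3.75 = 126.2 kPa.
Pore pressure: u = 9.81×(6.95 − 0) = 68.18 kPa.
Initial effective stress: σ'_0 = σ_v − u = 126.2 − 68.18 = 58.02 kPa.
Final effective stress: σ'_f = 58.02 + 25.7 = 83.72 kPa.
σ'_f = 83.72 > σ'_p = 72.2 kPa, so the stress path crosses the preconsolidation pressure — recompression up to σ'_p, then virgin compression beyond:
S_c = H/(1+e₀)·[C_r·log₁₀(σ'_p/σ'_0) + C_c·log₁₀(σ'_f/σ'_p)]
    = 7.5/1.74 × [0.065×log₁₀(72.2/58.02) + 0.36×log₁₀(83.72/72.2)]
    = 4.3103 × [0.0061724 + 0.023145] = 0.1264 m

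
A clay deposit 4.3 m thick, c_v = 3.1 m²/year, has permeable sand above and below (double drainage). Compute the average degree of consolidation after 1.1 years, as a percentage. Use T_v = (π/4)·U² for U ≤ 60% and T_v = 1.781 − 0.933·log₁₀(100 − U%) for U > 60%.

U ≈ 86.9 %

Drainage path length: H_d = H/2 = 2.15 m (double drainage).
T_v = c_v·t/H_d² = 3.1×1.1/2.15² = 0.7377.
T_v = 0.7377 corresponds to the U > 60% branch:
U = 1 − 10^((1.781 − T_v)/0.933)/100 = 0.8687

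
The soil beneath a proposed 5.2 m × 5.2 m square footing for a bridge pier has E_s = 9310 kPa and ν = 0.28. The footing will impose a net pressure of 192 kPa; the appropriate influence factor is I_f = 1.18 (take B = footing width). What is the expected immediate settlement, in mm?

S_e ≈ 117 mm

Immediate (elastic) settlement: S_e = q·B·(1−ν²)/E_s · I_f.
S_e = 192 × 5.2 × (1 − 0.28²) / 9310 × 1.18
    = 192 × 5.2 × 0.9216 / 9310 × 1.18
    = 0.1166 m = 116.6 mm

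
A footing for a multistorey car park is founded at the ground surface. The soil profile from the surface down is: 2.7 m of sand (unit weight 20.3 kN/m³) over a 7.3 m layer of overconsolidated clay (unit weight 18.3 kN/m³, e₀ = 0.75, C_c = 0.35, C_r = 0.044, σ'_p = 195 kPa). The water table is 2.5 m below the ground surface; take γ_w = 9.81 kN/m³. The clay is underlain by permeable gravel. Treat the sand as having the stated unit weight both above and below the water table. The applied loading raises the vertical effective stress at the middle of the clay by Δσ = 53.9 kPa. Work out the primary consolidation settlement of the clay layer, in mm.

S_c ≈ 39.6 mm

Mid-depth of clay below the ground surface: z = 2.7 + 7.3/2 = 6.35 m.
Total vertical stress at mid-clay: σ_v = 20.3×2.7 + 18.3×3.65 = 121.61 kPa.
Pore pressure: u = 9.81×(6.35 − 2.5) = 37.769 kPa.
Initial effective stress: σ'_0 = σ_v − u = 121.61 − 37.769 = 83.841 kPa.
Final effective stress: σ'_f = 83.841 + 53.9 = 137.74 kPa.
σ'_f = 137.74 ≤ σ'_p = 195 kPa, so the clay remains overconsolidated and only the recompression index applies:
S_c = C_r·H/(1+e₀)·log₁₀(σ'_f/σ'_0) = 0.044×7.3/1.75×log₁₀(137.74/83.841)
    = 0.18354 × 0.2156 = 0.03957 m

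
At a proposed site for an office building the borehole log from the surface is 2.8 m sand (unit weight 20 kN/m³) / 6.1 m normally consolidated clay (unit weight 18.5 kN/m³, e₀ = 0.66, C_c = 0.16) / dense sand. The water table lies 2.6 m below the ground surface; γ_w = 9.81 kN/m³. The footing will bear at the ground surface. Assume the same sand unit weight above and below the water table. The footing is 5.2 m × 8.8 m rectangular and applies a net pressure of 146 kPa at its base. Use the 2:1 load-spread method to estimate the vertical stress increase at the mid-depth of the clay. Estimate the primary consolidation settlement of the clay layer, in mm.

S_c ≈ 106 mm

Mid-depth of clay below the ground surface: z = 2.8 + 6.1/2 = 5.85 m.
Total vertical stress at mid-clay: σ_v = 20×2.8 + 18.5×3.05 = 112.42 kPa.
Pore pressure: u = 9.81×(5.85 − 2.6) = 31.883 kPa.
Initial effective stress: σ'_0 = σ_v − u = 112.42 − 31.883 = 80.537 kPa.
Stress increase at mid-clay by the 2:1 spreading method:
Δσ = qBL/((B+z)(L+z)) = 146×5.2×8.8/((5.2+5.85)(8.8+5.85)) = 41.27 kPa
Final effective stress: σ'_f = σ'_0 + Δσ = 80.537 + 41.27 = 121.81 kPa.
Normally consolidated clay, so the full stress increment lies on the virgin compression line:
S_c = C_c·H/(1+e₀)·log₁₀(σ'_f/σ'_0) = 0.16×6.1/(1+0.66)×log₁₀(121.81/80.537)
    = 0.58795 × 0.17969 = 0.1056 m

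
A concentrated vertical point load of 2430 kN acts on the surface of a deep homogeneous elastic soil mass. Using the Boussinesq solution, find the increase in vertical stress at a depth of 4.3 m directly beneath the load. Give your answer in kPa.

Δσ_z ≈ 62.8 kPa

Boussinesq vertical stress below a point load on an elastic half-space:
Δσ_z = 3P/(2πz²) · [1 + (r/z)²]^(−5/2)
r/z = 0/4.3 = 0; [1+(r/z)²]^(−5/2) = 1.
Δσ_z = 3×2430/(2π×4.3²) × 1 = 62.75 × 1 = 62.75 kPa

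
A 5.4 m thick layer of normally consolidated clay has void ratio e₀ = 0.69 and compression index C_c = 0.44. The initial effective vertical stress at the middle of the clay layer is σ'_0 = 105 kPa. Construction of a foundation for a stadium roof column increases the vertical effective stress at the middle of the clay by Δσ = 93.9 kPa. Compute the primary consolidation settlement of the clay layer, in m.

S_c ≈ 0.39 m

Final effective stress: σ'_f = σ'_0 + Δσ = 105 + 93.9 = 198.9 kPa.
Normally consolidated clay, so the full stress increment lies on the virgin compression line:
S_c = C_c·H/(1+e₀)·log₁₀(σ'_f/σ'_0) = 0.44×5.4/(1+0.69)×log₁₀(198.9/105)
    = 1.4059 × 0.27745 = 0.3901 m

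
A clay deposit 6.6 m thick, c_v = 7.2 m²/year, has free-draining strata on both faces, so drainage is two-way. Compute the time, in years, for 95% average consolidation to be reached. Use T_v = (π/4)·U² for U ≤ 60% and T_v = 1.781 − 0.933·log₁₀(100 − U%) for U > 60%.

t ≈ 1.71 years

Drainage path length: H_d = H/2 = 3.3 m (double drainage).
U > 60%: T_v = 1.781 − 0.933·log₁₀(100 − 95) = 1.1289.
t = T_v·H_d²/c_v = 1.1289×3.3²/7.2 = 1.707 years.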